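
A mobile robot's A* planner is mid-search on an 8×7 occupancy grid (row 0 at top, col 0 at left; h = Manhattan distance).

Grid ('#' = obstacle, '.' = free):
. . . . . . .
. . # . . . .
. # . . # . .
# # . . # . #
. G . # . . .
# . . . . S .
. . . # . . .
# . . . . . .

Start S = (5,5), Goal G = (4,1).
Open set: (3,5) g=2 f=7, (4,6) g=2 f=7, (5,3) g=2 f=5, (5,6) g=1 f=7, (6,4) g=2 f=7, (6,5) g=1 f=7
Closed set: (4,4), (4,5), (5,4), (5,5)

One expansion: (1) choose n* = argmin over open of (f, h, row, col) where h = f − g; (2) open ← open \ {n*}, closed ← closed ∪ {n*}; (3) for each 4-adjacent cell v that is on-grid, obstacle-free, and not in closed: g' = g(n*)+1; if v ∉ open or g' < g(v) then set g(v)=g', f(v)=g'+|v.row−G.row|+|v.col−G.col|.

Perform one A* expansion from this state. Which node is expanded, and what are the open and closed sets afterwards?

expanded=(5,3); open=[(3,5) g=2 f=7, (4,6) g=2 f=7, (5,2) g=3 f=5, (5,6) g=1 f=7, (6,4) g=2 f=7, (6,5) g=1 f=7]; closed=[(4,4), (4,5), (5,3), (5,4), (5,5)]

step 1: expand (5,3) (f=5, h=3) → closed; open now [(3,5) g=2 f=7, (4,6) g=2 f=7, (5,2) g=3 f=5, (5,6) g=1 f=7, (6,4) g=2 f=7, (6,5) g=1 f=7]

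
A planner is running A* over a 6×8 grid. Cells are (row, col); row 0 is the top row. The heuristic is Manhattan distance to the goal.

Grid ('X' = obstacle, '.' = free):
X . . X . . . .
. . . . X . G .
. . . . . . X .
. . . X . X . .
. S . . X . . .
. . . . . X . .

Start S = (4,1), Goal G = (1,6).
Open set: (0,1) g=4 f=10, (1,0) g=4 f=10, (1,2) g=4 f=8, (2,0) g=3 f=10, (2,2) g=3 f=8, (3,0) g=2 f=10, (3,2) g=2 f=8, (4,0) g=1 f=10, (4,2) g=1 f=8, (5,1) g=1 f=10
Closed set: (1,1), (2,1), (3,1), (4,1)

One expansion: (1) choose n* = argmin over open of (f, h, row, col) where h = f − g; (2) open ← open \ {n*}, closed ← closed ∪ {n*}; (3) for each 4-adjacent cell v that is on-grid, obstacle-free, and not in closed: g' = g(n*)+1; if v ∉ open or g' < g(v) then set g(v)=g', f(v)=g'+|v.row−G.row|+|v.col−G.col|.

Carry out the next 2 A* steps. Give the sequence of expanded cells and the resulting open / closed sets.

step 1: expand (1,2) (f=8, h=4) → closed; open now [(0,1) g=4 f=10, (0,2) g=5 f=10, (1,0) g=4 f=10, (1,3) g=5 f=8, (2,0) g=3 f=10, (2,2) g=3 f=8, (3,0) g=2 f=10, (3,2) g=2 f=8, (4,0) g=1 f=10, (4,2) g=1 f=8, (5,1) g=1 f=10]
step 2: expand (1,3) (f=8, h=3) → closed; open now [(0,1) g=4 f=10, (0,2) g=5 f=10, (1,0) g=4 f=10, (2,0) g=3 f=10, (2,2) g=3 f=8, (2,3) g=6 f=10, (3,0) g=2 f=10, (3,2) g=2 f=8, (4,0) g=1 f=10, (4,2) g=1 f=8, (5,1) g=1 f=10]

order=[(1,2) → (1,3)]; open=[(0,1) g=4 f=10, (0,2) g=5 f=10, (1,0) g=4 f=10, (2,0) g=3 f=10, (2,2) g=3 f=8, (2,3) g=6 f=10, (3,0) g=2 f=10, (3,2) g=2 f=8, (4,0) g=1 f=10, (4,2) g=1 f=8, (5,1) g=1 f=10]; closed=[(1,1), (1,2), (1,3), (2,1), (3,1), (4,1)]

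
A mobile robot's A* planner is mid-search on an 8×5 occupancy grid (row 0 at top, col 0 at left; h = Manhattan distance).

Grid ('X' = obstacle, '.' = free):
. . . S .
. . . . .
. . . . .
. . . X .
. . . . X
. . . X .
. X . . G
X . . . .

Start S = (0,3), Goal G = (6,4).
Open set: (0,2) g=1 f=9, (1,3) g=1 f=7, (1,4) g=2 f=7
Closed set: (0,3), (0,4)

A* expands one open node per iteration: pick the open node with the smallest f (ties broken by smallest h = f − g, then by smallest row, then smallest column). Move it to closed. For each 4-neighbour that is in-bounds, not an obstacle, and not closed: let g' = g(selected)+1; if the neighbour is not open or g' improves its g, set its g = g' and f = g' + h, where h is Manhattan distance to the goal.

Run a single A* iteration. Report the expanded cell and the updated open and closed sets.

expanded=(1,4); open=[(0,2) g=1 f=9, (1,3) g=1 f=7, (2,4) g=3 f=7]; closed=[(0,3), (0,4), (1,4)]

step 1: expand (1,4) (f=7, h=5) → closed; open now [(0,2) g=1 f=9, (1,3) g=1 f=7, (2,4) g=3 f=7]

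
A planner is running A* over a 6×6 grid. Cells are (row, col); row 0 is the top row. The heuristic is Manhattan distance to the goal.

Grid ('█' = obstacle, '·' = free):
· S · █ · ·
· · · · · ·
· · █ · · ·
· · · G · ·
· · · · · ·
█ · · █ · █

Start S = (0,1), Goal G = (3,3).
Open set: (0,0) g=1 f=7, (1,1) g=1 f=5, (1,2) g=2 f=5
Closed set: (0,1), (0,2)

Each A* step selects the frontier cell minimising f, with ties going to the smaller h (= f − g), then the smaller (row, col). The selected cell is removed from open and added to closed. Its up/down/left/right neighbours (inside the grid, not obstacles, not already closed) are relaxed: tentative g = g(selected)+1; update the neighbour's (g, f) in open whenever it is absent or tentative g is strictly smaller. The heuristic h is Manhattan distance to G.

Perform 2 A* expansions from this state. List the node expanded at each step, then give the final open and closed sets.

step 1: expand (1,2) (f=5, h=3) → closed; open now [(0,0) g=1 f=7, (1,1) g=1 f=5, (1,3) g=3 f=5]
step 2: expand (1,3) (f=5, h=2) → closed; open now [(0,0) g=1 f=7, (1,1) g=1 f=5, (1,4) g=4 f=7, (2,3) g=4 f=5]

order=[(1,2) → (1,3)]; open=[(0,0) g=1 f=7, (1,1) g=1 f=5, (1,4) g=4 f=7, (2,3) g=4 f=5]; closed=[(0,1), (0,2), (1,2), (1,3)]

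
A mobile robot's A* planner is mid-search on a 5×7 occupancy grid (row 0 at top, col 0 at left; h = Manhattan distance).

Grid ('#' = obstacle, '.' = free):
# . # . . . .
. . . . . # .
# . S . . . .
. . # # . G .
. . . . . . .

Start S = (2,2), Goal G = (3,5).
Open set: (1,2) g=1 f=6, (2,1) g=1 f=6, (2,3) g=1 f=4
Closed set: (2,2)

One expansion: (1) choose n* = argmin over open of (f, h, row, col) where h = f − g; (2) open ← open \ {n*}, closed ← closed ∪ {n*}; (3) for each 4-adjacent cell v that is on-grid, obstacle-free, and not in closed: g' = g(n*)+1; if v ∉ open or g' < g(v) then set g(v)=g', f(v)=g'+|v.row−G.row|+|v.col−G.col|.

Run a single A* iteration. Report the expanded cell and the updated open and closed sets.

expanded=(2,3); open=[(1,2) g=1 f=6, (1,3) g=2 f=6, (2,1) g=1 f=6, (2,4) g=2 f=4]; closed=[(2,2), (2,3)]

step 1: expand (2,3) (f=4, h=3) → closed; open now [(1,2) g=1 f=6, (1,3) g=2 f=6, (2,1) g=1 f=6, (2,4) g=2 f=4]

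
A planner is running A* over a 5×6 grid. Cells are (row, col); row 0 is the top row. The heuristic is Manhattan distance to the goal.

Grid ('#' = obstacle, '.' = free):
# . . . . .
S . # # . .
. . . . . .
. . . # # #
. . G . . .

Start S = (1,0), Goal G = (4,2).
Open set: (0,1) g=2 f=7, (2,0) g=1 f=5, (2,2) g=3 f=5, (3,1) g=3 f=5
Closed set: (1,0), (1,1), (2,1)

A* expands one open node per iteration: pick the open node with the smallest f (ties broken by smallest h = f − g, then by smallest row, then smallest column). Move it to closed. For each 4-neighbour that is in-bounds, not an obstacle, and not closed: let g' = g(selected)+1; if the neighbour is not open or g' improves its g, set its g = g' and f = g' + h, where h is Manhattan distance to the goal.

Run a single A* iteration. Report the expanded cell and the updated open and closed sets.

expanded=(2,2); open=[(0,1) g=2 f=7, (2,0) g=1 f=5, (2,3) g=4 f=7, (3,1) g=3 f=5, (3,2) g=4 f=5]; closed=[(1,0), (1,1), (2,1), (2,2)]

step 1: expand (2,2) (f=5, h=2) → closed; open now [(0,1) g=2 f=7, (2,0) g=1 f=5, (2,3) g=4 f=7, (3,1) g=3 f=5, (3,2) g=4 f=5]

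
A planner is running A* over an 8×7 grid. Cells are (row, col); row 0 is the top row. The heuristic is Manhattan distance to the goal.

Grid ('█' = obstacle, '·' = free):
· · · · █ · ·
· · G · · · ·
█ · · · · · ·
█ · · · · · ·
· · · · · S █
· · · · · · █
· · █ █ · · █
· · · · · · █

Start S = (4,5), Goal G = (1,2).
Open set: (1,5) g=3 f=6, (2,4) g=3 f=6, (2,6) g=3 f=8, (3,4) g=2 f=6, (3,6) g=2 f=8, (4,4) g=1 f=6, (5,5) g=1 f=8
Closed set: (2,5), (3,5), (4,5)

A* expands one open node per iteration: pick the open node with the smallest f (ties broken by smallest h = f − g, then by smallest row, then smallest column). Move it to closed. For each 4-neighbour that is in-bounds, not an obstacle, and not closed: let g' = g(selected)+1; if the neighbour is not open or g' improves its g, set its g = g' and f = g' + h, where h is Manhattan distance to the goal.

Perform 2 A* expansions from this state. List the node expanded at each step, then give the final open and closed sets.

order=[(1,5) → (1,4)]; open=[(0,5) g=4 f=8, (1,3) g=5 f=6, (1,6) g=4 f=8, (2,4) g=3 f=6, (2,6) g=3 f=8, (3,4) g=2 f=6, (3,6) g=2 f=8, (4,4) g=1 f=6, (5,5) g=1 f=8]; closed=[(1,4), (1,5), (2,5), (3,5), (4,5)]

step 1: expand (1,5) (f=6, h=3) → closed; open now [(0,5) g=4 f=8, (1,4) g=4 f=6, (1,6) g=4 f=8, (2,4) g=3 f=6, (2,6) g=3 f=8, (3,4) g=2 f=6, (3,6) g=2 f=8, (4,4) g=1 f=6, (5,5) g=1 f=8]
step 2: expand (1,4) (f=6, h=2) → closed; open now [(0,5) g=4 f=8, (1,3) g=5 f=6, (1,6) g=4 f=8, (2,4) g=3 f=6, (2,6) g=3 f=8, (3,4) g=2 f=6, (3,6) g=2 f=8, (4,4) g=1 f=6, (5,5) g=1 f=8]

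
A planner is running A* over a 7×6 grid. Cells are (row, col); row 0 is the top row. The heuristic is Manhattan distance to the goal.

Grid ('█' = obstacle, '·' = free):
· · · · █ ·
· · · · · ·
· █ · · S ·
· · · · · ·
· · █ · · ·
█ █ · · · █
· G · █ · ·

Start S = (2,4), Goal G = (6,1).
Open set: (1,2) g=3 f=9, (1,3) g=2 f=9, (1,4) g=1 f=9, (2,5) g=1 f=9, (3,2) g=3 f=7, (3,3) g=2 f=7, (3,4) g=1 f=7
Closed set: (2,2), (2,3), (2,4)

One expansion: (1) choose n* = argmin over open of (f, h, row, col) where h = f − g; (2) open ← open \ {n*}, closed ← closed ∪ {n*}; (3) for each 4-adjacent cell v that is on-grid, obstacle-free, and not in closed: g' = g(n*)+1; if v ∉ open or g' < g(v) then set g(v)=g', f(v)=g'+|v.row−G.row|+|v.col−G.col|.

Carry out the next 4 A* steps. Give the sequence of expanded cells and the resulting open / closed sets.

step 1: expand (3,2) (f=7, h=4) → closed; open now [(1,2) g=3 f=9, (1,3) g=2 f=9, (1,4) g=1 f=9, (2,5) g=1 f=9, (3,1) g=4 f=7, (3,3) g=2 f=7, (3,4) g=1 f=7]
step 2: expand (3,1) (f=7, h=3) → closed; open now [(1,2) g=3 f=9, (1,3) g=2 f=9, (1,4) g=1 f=9, (2,5) g=1 f=9, (3,0) g=5 f=9, (3,3) g=2 f=7, (3,4) g=1 f=7, (4,1) g=5 f=7]
step 3: expand (4,1) (f=7, h=2) → closed; open now [(1,2) g=3 f=9, (1,3) g=2 f=9, (1,4) g=1 f=9, (2,5) g=1 f=9, (3,0) g=5 f=9, (3,3) g=2 f=7, (3,4) g=1 f=7, (4,0) g=6 f=9]
step 4: expand (3,3) (f=7, h=5) → closed; open now [(1,2) g=3 f=9, (1,3) g=2 f=9, (1,4) g=1 f=9, (2,5) g=1 f=9, (3,0) g=5 f=9, (3,4) g=1 f=7, (4,0) g=6 f=9, (4,3) g=3 f=7]

order=[(3,2) → (3,1) → (4,1) → (3,3)]; open=[(1,2) g=3 f=9, (1,3) g=2 f=9, (1,4) g=1 f=9, (2,5) g=1 f=9, (3,0) g=5 f=9, (3,4) g=1 f=7, (4,0) g=6 f=9, (4,3) g=3 f=7]; closed=[(2,2), (2,3), (2,4), (3,1), (3,2), (3,3), (4,1)]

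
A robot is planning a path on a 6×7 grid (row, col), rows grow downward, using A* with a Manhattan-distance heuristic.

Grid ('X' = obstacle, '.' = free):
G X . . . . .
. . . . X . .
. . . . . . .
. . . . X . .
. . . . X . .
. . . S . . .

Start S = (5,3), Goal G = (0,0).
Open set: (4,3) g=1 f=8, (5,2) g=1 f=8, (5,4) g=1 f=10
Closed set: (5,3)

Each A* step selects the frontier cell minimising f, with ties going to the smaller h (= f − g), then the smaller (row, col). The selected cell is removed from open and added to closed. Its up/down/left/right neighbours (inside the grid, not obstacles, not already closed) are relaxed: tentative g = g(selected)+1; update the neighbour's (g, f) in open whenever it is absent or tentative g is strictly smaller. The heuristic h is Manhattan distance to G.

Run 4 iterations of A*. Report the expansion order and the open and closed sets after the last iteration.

order=[(4,3) → (3,3) → (2,3) → (1,3)]; open=[(0,3) g=5 f=8, (1,2) g=5 f=8, (2,2) g=4 f=8, (2,4) g=4 f=10, (3,2) g=3 f=8, (4,2) g=2 f=8, (5,2) g=1 f=8, (5,4) g=1 f=10]; closed=[(1,3), (2,3), (3,3), (4,3), (5,3)]

step 1: expand (4,3) (f=8, h=7) → closed; open now [(3,3) g=2 f=8, (4,2) g=2 f=8, (5,2) g=1 f=8, (5,4) g=1 f=10]
step 2: expand (3,3) (f=8, h=6) → closed; open now [(2,3) g=3 f=8, (3,2) g=3 f=8, (4,2) g=2 f=8, (5,2) g=1 f=8, (5,4) g=1 f=10]
step 3: expand (2,3) (f=8, h=5) → closed; open now [(1,3) g=4 f=8, (2,2) g=4 f=8, (2,4) g=4 f=10, (3,2) g=3 f=8, (4,2) g=2 f=8, (5,2) g=1 f=8, (5,4) g=1 f=10]
step 4: expand (1,3) (f=8, h=4) → closed; open now [(0,3) g=5 f=8, (1,2) g=5 f=8, (2,2) g=4 f=8, (2,4) g=4 f=10, (3,2) g=3 f=8, (4,2) g=2 f=8, (5,2) g=1 f=8, (5,4) g=1 f=10]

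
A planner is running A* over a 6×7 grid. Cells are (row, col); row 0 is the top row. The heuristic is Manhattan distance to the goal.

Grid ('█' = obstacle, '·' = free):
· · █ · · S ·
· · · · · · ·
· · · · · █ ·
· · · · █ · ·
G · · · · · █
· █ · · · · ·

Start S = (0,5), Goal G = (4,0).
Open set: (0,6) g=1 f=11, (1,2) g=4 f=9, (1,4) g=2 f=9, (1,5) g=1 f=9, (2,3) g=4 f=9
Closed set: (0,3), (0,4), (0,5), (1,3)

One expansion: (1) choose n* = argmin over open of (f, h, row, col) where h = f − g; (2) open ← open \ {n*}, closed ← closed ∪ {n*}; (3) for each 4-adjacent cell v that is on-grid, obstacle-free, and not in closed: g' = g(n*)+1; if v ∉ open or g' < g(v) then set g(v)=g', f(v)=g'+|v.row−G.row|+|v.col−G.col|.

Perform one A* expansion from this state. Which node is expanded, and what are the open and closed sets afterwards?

step 1: expand (1,2) (f=9, h=5) → closed; open now [(0,6) g=1 f=11, (1,1) g=5 f=9, (1,4) g=2 f=9, (1,5) g=1 f=9, (2,2) g=5 f=9, (2,3) g=4 f=9]

expanded=(1,2); open=[(0,6) g=1 f=11, (1,1) g=5 f=9, (1,4) g=2 f=9, (1,5) g=1 f=9, (2,2) g=5 f=9, (2,3) g=4 f=9]; closed=[(0,3), (0,4), (0,5), (1,2), (1,3)]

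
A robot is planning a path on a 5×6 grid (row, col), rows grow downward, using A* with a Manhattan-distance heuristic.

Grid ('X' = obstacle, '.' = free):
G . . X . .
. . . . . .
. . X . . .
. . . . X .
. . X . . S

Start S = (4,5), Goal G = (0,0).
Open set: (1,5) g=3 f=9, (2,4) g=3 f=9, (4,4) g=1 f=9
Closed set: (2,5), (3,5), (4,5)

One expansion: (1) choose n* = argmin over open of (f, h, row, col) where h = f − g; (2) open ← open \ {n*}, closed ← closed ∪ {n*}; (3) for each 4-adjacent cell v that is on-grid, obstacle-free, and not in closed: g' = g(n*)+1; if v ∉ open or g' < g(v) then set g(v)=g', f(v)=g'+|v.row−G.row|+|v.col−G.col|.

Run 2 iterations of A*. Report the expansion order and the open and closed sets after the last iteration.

step 1: expand (1,5) (f=9, h=6) → closed; open now [(0,5) g=4 f=9, (1,4) g=4 f=9, (2,4) g=3 f=9, (4,4) g=1 f=9]
step 2: expand (0,5) (f=9, h=5) → closed; open now [(0,4) g=5 f=9, (1,4) g=4 f=9, (2,4) g=3 f=9, (4,4) g=1 f=9]

order=[(1,5) → (0,5)]; open=[(0,4) g=5 f=9, (1,4) g=4 f=9, (2,4) g=3 f=9, (4,4) g=1 f=9]; closed=[(0,5), (1,5), (2,5), (3,5), (4,5)]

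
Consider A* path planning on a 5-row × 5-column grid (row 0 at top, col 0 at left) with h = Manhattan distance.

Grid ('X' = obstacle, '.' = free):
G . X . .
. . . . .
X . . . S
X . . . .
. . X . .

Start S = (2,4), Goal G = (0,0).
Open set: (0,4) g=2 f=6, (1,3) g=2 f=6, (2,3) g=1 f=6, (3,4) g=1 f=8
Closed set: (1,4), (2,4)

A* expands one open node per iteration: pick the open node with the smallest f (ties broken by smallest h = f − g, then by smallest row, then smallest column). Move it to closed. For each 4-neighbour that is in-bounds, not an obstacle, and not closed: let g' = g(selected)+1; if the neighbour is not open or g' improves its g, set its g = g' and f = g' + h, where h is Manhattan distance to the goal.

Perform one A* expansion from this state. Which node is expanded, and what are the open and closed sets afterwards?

step 1: expand (0,4) (f=6, h=4) → closed; open now [(0,3) g=3 f=6, (1,3) g=2 f=6, (2,3) g=1 f=6, (3,4) g=1 f=8]

expanded=(0,4); open=[(0,3) g=3 f=6, (1,3) g=2 f=6, (2,3) g=1 f=6, (3,4) g=1 f=8]; closed=[(0,4), (1,4), (2,4)]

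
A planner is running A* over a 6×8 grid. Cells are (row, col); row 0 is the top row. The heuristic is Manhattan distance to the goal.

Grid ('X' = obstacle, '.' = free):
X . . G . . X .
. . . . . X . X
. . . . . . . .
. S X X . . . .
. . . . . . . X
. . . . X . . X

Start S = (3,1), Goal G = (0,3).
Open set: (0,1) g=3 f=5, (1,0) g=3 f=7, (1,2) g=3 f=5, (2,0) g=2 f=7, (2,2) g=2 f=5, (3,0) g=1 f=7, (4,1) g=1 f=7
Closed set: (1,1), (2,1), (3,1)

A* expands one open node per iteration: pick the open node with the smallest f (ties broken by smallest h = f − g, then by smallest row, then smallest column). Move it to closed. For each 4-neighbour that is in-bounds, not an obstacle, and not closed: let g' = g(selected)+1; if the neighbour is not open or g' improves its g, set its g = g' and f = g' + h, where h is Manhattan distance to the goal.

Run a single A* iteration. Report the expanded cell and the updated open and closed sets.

expanded=(0,1); open=[(0,2) g=4 f=5, (1,0) g=3 f=7, (1,2) g=3 f=5, (2,0) g=2 f=7, (2,2) g=2 f=5, (3,0) g=1 f=7, (4,1) g=1 f=7]; closed=[(0,1), (1,1), (2,1), (3,1)]

step 1: expand (0,1) (f=5, h=2) → closed; open now [(0,2) g=4 f=5, (1,0) g=3 f=7, (1,2) g=3 f=5, (2,0) g=2 f=7, (2,2) g=2 f=5, (3,0) g=1 f=7, (4,1) g=1 f=7]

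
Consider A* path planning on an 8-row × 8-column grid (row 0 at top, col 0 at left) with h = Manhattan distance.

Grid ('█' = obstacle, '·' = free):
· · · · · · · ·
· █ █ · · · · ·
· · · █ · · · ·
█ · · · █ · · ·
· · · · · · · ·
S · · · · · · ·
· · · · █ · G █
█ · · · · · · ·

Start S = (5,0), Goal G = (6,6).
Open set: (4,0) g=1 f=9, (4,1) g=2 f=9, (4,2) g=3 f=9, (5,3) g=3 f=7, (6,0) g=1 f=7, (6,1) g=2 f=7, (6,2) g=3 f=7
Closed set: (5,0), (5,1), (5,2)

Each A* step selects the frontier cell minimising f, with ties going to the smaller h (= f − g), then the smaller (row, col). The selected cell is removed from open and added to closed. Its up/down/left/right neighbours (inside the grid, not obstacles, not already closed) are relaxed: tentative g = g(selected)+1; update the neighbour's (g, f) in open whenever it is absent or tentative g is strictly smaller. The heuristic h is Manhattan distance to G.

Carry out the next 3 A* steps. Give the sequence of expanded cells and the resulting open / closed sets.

step 1: expand (5,3) (f=7, h=4) → closed; open now [(4,0) g=1 f=9, (4,1) g=2 f=9, (4,2) g=3 f=9, (4,3) g=4 f=9, (5,4) g=4 f=7, (6,0) g=1 f=7, (6,1) g=2 f=7, (6,2) g=3 f=7, (6,3) g=4 f=7]
step 2: expand (5,4) (f=7, h=3) → closed; open now [(4,0) g=1 f=9, (4,1) g=2 f=9, (4,2) g=3 f=9, (4,3) g=4 f=9, (4,4) g=5 f=9, (5,5) g=5 f=7, (6,0) g=1 f=7, (6,1) g=2 f=7, (6,2) g=3 f=7, (6,3) g=4 f=7]
step 3: expand (5,5) (f=7, h=2) → closed; open now [(4,0) g=1 f=9, (4,1) g=2 f=9, (4,2) g=3 f=9, (4,3) g=4 f=9, (4,4) g=5 f=9, (4,5) g=6 f=9, (5,6) g=6 f=7, (6,0) g=1 f=7, (6,1) g=2 f=7, (6,2) g=3 f=7, (6,3) g=4 f=7, (6,5) g=6 f=7]

order=[(5,3) → (5,4) → (5,5)]; open=[(4,0) g=1 f=9, (4,1) g=2 f=9, (4,2) g=3 f=9, (4,3) g=4 f=9, (4,4) g=5 f=9, (4,5) g=6 f=9, (5,6) g=6 f=7, (6,0) g=1 f=7, (6,1) g=2 f=7, (6,2) g=3 f=7, (6,3) g=4 f=7, (6,5) g=6 f=7]; closed=[(5,0), (5,1), (5,2), (5,3), (5,4), (5,5)]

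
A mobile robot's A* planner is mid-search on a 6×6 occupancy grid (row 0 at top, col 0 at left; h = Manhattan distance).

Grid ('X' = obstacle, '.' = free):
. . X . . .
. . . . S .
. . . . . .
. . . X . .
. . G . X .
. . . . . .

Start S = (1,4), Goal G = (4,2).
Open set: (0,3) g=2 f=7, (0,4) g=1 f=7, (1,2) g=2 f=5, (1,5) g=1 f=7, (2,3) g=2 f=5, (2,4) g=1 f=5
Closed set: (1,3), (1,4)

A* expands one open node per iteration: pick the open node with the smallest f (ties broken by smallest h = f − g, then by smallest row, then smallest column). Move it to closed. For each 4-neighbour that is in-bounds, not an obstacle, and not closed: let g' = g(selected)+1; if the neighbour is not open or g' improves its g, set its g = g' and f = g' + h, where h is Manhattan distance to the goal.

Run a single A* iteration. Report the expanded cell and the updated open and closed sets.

expanded=(1,2); open=[(0,3) g=2 f=7, (0,4) g=1 f=7, (1,1) g=3 f=7, (1,5) g=1 f=7, (2,2) g=3 f=5, (2,3) g=2 f=5, (2,4) g=1 f=5]; closed=[(1,2), (1,3), (1,4)]

step 1: expand (1,2) (f=5, h=3) → closed; open now [(0,3) g=2 f=7, (0,4) g=1 f=7, (1,1) g=3 f=7, (1,5) g=1 f=7, (2,2) g=3 f=5, (2,3) g=2 f=5, (2,4) g=1 f=5]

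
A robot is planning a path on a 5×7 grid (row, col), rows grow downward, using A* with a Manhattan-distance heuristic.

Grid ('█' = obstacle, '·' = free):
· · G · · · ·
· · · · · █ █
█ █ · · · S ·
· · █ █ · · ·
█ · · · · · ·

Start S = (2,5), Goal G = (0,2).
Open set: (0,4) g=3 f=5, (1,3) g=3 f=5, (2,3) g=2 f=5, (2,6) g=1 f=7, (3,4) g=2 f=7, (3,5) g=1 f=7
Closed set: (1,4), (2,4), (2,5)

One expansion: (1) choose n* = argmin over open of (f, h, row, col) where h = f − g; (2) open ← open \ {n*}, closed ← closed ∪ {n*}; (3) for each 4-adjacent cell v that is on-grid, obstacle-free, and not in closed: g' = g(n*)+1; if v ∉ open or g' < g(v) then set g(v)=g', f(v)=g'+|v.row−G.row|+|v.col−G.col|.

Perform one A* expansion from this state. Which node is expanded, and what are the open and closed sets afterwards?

expanded=(0,4); open=[(0,3) g=4 f=5, (0,5) g=4 f=7, (1,3) g=3 f=5, (2,3) g=2 f=5, (2,6) g=1 f=7, (3,4) g=2 f=7, (3,5) g=1 f=7]; closed=[(0,4), (1,4), (2,4), (2,5)]

step 1: expand (0,4) (f=5, h=2) → closed; open now [(0,3) g=4 f=5, (0,5) g=4 f=7, (1,3) g=3 f=5, (2,3) g=2 f=5, (2,6) g=1 f=7, (3,4) g=2 f=7, (3,5) g=1 f=7]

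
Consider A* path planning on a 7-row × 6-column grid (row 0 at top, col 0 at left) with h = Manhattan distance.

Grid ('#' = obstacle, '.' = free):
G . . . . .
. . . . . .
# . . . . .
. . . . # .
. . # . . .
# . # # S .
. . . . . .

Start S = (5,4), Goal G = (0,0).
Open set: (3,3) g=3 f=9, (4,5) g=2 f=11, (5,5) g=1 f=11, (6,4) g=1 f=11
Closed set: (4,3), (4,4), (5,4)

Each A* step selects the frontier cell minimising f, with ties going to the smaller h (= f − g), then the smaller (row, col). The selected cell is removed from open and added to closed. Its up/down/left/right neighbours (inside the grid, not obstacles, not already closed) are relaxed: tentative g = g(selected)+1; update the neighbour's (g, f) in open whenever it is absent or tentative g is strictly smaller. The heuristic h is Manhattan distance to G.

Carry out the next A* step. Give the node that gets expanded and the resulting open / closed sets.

expanded=(3,3); open=[(2,3) g=4 f=9, (3,2) g=4 f=9, (4,5) g=2 f=11, (5,5) g=1 f=11, (6,4) g=1 f=11]; closed=[(3,3), (4,3), (4,4), (5,4)]

step 1: expand (3,3) (f=9, h=6) → closed; open now [(2,3) g=4 f=9, (3,2) g=4 f=9, (4,5) g=2 f=11, (5,5) g=1 f=11, (6,4) g=1 f=11]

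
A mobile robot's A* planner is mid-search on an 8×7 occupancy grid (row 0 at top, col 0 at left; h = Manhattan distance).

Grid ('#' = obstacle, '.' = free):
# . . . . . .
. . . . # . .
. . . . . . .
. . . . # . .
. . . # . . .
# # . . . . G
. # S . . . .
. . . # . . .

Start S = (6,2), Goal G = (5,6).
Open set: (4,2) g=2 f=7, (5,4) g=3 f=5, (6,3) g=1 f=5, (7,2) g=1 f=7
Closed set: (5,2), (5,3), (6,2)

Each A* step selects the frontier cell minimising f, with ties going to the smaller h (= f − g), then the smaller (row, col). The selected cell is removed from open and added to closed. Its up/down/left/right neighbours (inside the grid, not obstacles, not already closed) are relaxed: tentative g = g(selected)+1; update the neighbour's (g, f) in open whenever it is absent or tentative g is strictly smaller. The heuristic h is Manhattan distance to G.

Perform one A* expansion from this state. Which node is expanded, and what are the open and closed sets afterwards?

step 1: expand (5,4) (f=5, h=2) → closed; open now [(4,2) g=2 f=7, (4,4) g=4 f=7, (5,5) g=4 f=5, (6,3) g=1 f=5, (6,4) g=4 f=7, (7,2) g=1 f=7]

expanded=(5,4); open=[(4,2) g=2 f=7, (4,4) g=4 f=7, (5,5) g=4 f=5, (6,3) g=1 f=5, (6,4) g=4 f=7, (7,2) g=1 f=7]; closed=[(5,2), (5,3), (5,4), (6,2)]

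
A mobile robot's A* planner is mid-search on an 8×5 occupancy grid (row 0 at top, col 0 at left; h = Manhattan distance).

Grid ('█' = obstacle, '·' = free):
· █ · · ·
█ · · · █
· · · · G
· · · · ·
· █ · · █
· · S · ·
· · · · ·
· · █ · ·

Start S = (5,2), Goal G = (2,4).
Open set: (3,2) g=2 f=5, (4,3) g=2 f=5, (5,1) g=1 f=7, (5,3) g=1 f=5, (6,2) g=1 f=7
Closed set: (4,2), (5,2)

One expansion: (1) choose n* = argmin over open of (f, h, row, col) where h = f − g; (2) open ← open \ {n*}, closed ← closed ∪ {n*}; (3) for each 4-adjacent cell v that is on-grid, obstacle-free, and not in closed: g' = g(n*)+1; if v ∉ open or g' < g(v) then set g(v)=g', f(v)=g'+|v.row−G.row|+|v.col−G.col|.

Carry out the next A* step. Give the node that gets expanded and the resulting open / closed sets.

step 1: expand (3,2) (f=5, h=3) → closed; open now [(2,2) g=3 f=5, (3,1) g=3 f=7, (3,3) g=3 f=5, (4,3) g=2 f=5, (5,1) g=1 f=7, (5,3) g=1 f=5, (6,2) g=1 f=7]

expanded=(3,2); open=[(2,2) g=3 f=5, (3,1) g=3 f=7, (3,3) g=3 f=5, (4,3) g=2 f=5, (5,1) g=1 f=7, (5,3) g=1 f=5, (6,2) g=1 f=7]; closed=[(3,2), (4,2), (5,2)]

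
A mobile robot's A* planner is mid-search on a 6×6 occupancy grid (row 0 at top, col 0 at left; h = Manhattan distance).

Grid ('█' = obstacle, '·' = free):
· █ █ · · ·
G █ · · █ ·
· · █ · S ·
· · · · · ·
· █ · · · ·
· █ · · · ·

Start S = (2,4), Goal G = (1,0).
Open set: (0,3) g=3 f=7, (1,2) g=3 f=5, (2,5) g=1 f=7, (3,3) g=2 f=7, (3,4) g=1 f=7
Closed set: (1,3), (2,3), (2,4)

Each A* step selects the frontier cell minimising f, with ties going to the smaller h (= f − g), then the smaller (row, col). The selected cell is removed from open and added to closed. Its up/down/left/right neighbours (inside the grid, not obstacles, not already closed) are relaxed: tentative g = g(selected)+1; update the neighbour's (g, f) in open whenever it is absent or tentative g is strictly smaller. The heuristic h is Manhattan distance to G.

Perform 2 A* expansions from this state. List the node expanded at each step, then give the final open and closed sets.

step 1: expand (1,2) (f=5, h=2) → closed; open now [(0,3) g=3 f=7, (2,5) g=1 f=7, (3,3) g=2 f=7, (3,4) g=1 f=7]
step 2: expand (0,3) (f=7, h=4) → closed; open now [(0,4) g=4 f=9, (2,5) g=1 f=7, (3,3) g=2 f=7, (3,4) g=1 f=7]

order=[(1,2) → (0,3)]; open=[(0,4) g=4 f=9, (2,5) g=1 f=7, (3,3) g=2 f=7, (3,4) g=1 f=7]; closed=[(0,3), (1,2), (1,3), (2,3), (2,4)]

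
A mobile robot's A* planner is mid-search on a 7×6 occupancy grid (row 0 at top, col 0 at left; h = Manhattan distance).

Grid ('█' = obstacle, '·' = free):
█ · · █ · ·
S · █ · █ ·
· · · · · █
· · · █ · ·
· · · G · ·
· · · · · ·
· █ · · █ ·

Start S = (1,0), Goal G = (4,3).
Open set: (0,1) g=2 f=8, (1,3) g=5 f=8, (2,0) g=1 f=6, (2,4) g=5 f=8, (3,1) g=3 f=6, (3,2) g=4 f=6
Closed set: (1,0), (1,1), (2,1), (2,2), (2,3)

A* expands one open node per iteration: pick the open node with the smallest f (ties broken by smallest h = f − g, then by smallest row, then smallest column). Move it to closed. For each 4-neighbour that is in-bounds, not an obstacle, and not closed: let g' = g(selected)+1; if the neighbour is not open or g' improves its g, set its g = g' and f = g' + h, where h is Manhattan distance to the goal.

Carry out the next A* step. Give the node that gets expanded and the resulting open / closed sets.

expanded=(3,2); open=[(0,1) g=2 f=8, (1,3) g=5 f=8, (2,0) g=1 f=6, (2,4) g=5 f=8, (3,1) g=3 f=6, (4,2) g=5 f=6]; closed=[(1,0), (1,1), (2,1), (2,2), (2,3), (3,2)]

step 1: expand (3,2) (f=6, h=2) → closed; open now [(0,1) g=2 f=8, (1,3) g=5 f=8, (2,0) g=1 f=6, (2,4) g=5 f=8, (3,1) g=3 f=6, (4,2) g=5 f=6]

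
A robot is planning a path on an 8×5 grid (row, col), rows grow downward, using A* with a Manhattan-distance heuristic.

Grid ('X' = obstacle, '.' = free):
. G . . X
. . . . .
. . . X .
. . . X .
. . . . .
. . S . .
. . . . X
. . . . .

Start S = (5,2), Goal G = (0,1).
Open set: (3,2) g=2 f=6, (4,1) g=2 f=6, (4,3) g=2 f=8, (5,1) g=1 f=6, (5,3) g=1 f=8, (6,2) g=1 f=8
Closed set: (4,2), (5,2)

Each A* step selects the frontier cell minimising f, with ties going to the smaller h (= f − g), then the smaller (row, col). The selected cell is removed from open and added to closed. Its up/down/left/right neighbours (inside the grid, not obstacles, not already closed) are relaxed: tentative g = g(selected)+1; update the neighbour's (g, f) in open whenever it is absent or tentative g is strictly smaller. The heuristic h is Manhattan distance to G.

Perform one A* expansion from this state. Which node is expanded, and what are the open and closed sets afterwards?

step 1: expand (3,2) (f=6, h=4) → closed; open now [(2,2) g=3 f=6, (3,1) g=3 f=6, (4,1) g=2 f=6, (4,3) g=2 f=8, (5,1) g=1 f=6, (5,3) g=1 f=8, (6,2) g=1 f=8]

expanded=(3,2); open=[(2,2) g=3 f=6, (3,1) g=3 f=6, (4,1) g=2 f=6, (4,3) g=2 f=8, (5,1) g=1 f=6, (5,3) g=1 f=8, (6,2) g=1 f=8]; closed=[(3,2), (4,2), (5,2)]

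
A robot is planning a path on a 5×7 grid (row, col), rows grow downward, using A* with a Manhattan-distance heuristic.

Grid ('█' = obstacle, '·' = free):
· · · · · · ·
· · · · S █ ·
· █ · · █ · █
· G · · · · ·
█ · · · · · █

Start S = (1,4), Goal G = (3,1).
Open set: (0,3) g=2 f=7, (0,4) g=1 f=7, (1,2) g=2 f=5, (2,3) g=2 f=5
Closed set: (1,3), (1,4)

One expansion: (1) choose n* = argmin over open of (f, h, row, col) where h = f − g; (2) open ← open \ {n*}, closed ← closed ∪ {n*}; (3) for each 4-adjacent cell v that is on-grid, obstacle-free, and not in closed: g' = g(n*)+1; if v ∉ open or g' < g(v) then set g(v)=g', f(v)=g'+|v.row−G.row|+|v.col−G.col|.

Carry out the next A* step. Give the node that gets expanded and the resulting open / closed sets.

expanded=(1,2); open=[(0,2) g=3 f=7, (0,3) g=2 f=7, (0,4) g=1 f=7, (1,1) g=3 f=5, (2,2) g=3 f=5, (2,3) g=2 f=5]; closed=[(1,2), (1,3), (1,4)]

step 1: expand (1,2) (f=5, h=3) → closed; open now [(0,2) g=3 f=7, (0,3) g=2 f=7, (0,4) g=1 f=7, (1,1) g=3 f=5, (2,2) g=3 f=5, (2,3) g=2 f=5]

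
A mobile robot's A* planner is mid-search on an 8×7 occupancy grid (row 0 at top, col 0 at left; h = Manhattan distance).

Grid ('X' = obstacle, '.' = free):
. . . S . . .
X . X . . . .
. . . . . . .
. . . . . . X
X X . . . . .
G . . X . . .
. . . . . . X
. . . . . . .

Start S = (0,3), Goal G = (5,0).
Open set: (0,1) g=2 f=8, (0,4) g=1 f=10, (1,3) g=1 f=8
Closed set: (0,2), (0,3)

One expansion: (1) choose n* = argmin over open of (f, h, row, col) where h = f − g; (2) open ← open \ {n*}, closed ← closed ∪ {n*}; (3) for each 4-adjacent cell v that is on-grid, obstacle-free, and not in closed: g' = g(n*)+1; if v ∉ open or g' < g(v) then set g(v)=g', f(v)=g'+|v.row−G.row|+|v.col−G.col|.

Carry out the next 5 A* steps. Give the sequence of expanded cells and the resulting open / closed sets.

step 1: expand (0,1) (f=8, h=6) → closed; open now [(0,0) g=3 f=8, (0,4) g=1 f=10, (1,1) g=3 f=8, (1,3) g=1 f=8]
step 2: expand (0,0) (f=8, h=5) → closed; open now [(0,4) g=1 f=10, (1,1) g=3 f=8, (1,3) g=1 f=8]
step 3: expand (1,1) (f=8, h=5) → closed; open now [(0,4) g=1 f=10, (1,3) g=1 f=8, (2,1) g=4 f=8]
step 4: expand (2,1) (f=8, h=4) → closed; open now [(0,4) g=1 f=10, (1,3) g=1 f=8, (2,0) g=5 f=8, (2,2) g=5 f=10, (3,1) g=5 f=8]
step 5: expand (2,0) (f=8, h=3) → closed; open now [(0,4) g=1 f=10, (1,3) g=1 f=8, (2,2) g=5 f=10, (3,0) g=6 f=8, (3,1) g=5 f=8]

order=[(0,1) → (0,0) → (1,1) → (2,1) → (2,0)]; open=[(0,4) g=1 f=10, (1,3) g=1 f=8, (2,2) g=5 f=10, (3,0) g=6 f=8, (3,1) g=5 f=8]; closed=[(0,0), (0,1), (0,2), (0,3), (1,1), (2,0), (2,1)]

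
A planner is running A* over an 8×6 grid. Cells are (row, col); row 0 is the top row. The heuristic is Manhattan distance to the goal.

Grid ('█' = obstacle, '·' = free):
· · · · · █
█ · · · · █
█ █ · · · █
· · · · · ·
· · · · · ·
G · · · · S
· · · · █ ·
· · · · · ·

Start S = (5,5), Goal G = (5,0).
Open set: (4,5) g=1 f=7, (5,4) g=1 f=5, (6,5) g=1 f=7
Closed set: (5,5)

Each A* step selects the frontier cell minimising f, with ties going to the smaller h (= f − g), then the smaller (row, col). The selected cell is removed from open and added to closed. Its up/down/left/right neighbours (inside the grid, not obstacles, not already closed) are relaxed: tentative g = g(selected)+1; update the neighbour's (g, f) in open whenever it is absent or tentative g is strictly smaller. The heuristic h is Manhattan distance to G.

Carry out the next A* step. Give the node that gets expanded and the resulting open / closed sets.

step 1: expand (5,4) (f=5, h=4) → closed; open now [(4,4) g=2 f=7, (4,5) g=1 f=7, (5,3) g=2 f=5, (6,5) g=1 f=7]

expanded=(5,4); open=[(4,4) g=2 f=7, (4,5) g=1 f=7, (5,3) g=2 f=5, (6,5) g=1 f=7]; closed=[(5,4), (5,5)]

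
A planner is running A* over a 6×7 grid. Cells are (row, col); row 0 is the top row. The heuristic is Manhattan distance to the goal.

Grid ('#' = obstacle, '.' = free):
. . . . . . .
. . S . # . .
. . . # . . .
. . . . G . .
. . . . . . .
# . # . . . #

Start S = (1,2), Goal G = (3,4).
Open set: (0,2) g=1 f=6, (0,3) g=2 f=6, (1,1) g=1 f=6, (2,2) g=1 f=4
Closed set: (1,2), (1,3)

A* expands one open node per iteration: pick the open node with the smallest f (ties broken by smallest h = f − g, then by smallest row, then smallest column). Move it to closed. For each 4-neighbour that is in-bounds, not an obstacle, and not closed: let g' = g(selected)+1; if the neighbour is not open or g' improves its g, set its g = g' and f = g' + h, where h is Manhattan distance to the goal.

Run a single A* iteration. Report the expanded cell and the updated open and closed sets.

step 1: expand (2,2) (f=4, h=3) → closed; open now [(0,2) g=1 f=6, (0,3) g=2 f=6, (1,1) g=1 f=6, (2,1) g=2 f=6, (3,2) g=2 f=4]

expanded=(2,2); open=[(0,2) g=1 f=6, (0,3) g=2 f=6, (1,1) g=1 f=6, (2,1) g=2 f=6, (3,2) g=2 f=4]; closed=[(1,2), (1,3), (2,2)]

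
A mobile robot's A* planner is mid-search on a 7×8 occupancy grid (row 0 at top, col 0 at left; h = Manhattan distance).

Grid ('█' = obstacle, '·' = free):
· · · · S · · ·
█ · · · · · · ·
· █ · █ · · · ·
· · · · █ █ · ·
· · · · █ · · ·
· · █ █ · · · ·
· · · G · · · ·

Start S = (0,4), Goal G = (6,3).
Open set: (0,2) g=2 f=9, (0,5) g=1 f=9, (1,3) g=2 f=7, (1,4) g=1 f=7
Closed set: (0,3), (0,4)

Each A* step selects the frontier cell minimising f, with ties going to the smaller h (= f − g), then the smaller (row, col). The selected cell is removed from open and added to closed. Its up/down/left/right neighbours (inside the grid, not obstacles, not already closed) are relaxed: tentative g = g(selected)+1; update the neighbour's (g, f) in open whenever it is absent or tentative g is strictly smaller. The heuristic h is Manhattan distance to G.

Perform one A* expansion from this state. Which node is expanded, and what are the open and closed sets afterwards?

expanded=(1,3); open=[(0,2) g=2 f=9, (0,5) g=1 f=9, (1,2) g=3 f=9, (1,4) g=1 f=7]; closed=[(0,3), (0,4), (1,3)]

step 1: expand (1,3) (f=7, h=5) → closed; open now [(0,2) g=2 f=9, (0,5) g=1 f=9, (1,2) g=3 f=9, (1,4) g=1 f=7]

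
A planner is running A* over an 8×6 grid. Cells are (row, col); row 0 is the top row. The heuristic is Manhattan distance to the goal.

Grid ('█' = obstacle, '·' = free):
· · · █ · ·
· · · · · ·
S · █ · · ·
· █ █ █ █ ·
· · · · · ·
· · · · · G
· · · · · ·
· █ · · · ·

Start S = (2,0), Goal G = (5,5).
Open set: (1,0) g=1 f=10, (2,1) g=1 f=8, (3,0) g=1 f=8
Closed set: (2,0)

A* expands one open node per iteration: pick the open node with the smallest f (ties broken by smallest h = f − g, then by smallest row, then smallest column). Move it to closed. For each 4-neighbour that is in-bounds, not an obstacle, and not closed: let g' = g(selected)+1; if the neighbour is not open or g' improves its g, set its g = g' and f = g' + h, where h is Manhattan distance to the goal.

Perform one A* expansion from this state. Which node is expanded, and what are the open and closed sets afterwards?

step 1: expand (2,1) (f=8, h=7) → closed; open now [(1,0) g=1 f=10, (1,1) g=2 f=10, (3,0) g=1 f=8]

expanded=(2,1); open=[(1,0) g=1 f=10, (1,1) g=2 f=10, (3,0) g=1 f=8]; closed=[(2,0), (2,1)]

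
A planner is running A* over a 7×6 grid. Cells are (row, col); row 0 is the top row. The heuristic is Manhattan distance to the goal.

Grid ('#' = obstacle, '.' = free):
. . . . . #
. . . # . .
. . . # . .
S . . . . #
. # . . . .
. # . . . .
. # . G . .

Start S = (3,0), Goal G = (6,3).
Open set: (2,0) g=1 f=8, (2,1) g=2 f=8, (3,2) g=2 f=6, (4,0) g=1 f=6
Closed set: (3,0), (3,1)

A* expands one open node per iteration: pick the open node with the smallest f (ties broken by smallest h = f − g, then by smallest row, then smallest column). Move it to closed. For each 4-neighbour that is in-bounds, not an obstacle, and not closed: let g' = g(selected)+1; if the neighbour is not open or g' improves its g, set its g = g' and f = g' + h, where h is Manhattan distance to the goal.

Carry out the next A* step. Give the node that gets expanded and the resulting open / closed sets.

step 1: expand (3,2) (f=6, h=4) → closed; open now [(2,0) g=1 f=8, (2,1) g=2 f=8, (2,2) g=3 f=8, (3,3) g=3 f=6, (4,0) g=1 f=6, (4,2) g=3 f=6]

expanded=(3,2); open=[(2,0) g=1 f=8, (2,1) g=2 f=8, (2,2) g=3 f=8, (3,3) g=3 f=6, (4,0) g=1 f=6, (4,2) g=3 f=6]; closed=[(3,0), (3,1), (3,2)]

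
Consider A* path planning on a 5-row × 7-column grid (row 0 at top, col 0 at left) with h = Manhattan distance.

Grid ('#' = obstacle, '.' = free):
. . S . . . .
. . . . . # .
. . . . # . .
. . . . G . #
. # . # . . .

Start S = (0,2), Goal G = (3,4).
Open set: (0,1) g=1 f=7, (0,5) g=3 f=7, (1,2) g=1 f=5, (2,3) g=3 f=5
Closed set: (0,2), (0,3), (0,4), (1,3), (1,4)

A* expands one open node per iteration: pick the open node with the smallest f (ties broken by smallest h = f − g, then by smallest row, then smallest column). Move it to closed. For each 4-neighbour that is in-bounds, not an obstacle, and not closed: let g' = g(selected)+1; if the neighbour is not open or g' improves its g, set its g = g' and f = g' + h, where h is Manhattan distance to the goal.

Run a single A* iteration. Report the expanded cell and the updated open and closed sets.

expanded=(2,3); open=[(0,1) g=1 f=7, (0,5) g=3 f=7, (1,2) g=1 f=5, (2,2) g=4 f=7, (3,3) g=4 f=5]; closed=[(0,2), (0,3), (0,4), (1,3), (1,4), (2,3)]

step 1: expand (2,3) (f=5, h=2) → closed; open now [(0,1) g=1 f=7, (0,5) g=3 f=7, (1,2) g=1 f=5, (2,2) g=4 f=7, (3,3) g=4 f=5]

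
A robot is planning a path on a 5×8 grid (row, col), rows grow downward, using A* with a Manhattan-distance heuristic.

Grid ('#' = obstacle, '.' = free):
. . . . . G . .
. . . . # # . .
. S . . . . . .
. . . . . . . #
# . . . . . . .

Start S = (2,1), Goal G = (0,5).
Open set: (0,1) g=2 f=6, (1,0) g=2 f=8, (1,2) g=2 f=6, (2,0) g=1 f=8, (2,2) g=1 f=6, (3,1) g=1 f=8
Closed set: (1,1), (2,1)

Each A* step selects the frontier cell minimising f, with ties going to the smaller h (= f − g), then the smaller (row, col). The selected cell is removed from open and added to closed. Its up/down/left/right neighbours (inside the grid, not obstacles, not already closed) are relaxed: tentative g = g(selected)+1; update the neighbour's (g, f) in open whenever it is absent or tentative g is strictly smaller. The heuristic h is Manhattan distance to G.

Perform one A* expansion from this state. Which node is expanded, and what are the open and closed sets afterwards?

step 1: expand (0,1) (f=6, h=4) → closed; open now [(0,0) g=3 f=8, (0,2) g=3 f=6, (1,0) g=2 f=8, (1,2) g=2 f=6, (2,0) g=1 f=8, (2,2) g=1 f=6, (3,1) g=1 f=8]

expanded=(0,1); open=[(0,0) g=3 f=8, (0,2) g=3 f=6, (1,0) g=2 f=8, (1,2) g=2 f=6, (2,0) g=1 f=8, (2,2) g=1 f=6, (3,1) g=1 f=8]; closed=[(0,1), (1,1), (2,1)]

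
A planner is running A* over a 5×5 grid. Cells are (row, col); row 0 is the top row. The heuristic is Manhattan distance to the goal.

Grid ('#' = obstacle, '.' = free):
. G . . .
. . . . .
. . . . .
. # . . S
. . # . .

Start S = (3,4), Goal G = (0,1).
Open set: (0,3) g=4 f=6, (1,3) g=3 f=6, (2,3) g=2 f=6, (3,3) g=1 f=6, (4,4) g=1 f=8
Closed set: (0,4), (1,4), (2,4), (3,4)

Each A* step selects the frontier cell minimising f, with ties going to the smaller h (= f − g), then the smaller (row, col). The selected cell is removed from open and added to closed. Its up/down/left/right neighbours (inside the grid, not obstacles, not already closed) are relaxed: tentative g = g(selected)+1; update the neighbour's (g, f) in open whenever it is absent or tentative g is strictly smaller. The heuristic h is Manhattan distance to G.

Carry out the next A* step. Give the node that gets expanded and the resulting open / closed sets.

expanded=(0,3); open=[(0,2) g=5 f=6, (1,3) g=3 f=6, (2,3) g=2 f=6, (3,3) g=1 f=6, (4,4) g=1 f=8]; closed=[(0,3), (0,4), (1,4), (2,4), (3,4)]

step 1: expand (0,3) (f=6, h=2) → closed; open now [(0,2) g=5 f=6, (1,3) g=3 f=6, (2,3) g=2 f=6, (3,3) g=1 f=6, (4,4) g=1 f=8]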